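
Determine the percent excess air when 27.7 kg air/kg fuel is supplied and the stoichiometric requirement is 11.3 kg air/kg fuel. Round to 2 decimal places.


Excess air = actual - stoichiometric = 27.7 - 11.3 = 16.40 kg/kg fuel
Excess air % = (excess / stoich) * 100 = (16.40 / 11.3) * 100 = 145.13%


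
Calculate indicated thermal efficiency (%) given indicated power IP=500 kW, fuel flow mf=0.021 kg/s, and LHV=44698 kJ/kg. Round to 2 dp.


eta_ith = (IP / (mf * LHV)) * 100
Denominator = 0.021 * 44698 = 938.6580 kW
eta_ith = (500 / 938.6580) * 100 = 53.27%


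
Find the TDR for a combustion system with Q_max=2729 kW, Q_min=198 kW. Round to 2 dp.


TDR = Q_max / Q_min
TDR = 2729 / 198 = 13.78


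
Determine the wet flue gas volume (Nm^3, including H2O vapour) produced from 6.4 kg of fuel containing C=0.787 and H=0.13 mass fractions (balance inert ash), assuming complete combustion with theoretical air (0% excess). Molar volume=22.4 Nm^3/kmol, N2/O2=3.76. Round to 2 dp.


Per kg fuel: CO2 = (C/12 kmol)*22.4 = (0.787/12)*22.4 = 1.46907 Nm^3
Per kg fuel: H2O = (H/2 kmol)*22.4 = (0.13/2)*22.4 = 1.45600 Nm^3
O2 needed per kg fuel = C/12 + H/4 = 0.787/12 + 0.13/4 = 0.09808333 kmol
Per kg fuel: N2 = O2*3.76*22.4 = 0.09808333*3.76*22.4 = 8.26097 Nm^3
Total per kg = 1.46907 + 1.45600 + 8.26097 = 11.18604 Nm^3
Total = 11.18604 * 6.4 = 71.59 Nm^3


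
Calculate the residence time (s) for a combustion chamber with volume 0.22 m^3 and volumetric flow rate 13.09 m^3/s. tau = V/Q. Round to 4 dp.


tau = V / Q_flow
tau = 0.22 / 13.09 = 0.0168 s


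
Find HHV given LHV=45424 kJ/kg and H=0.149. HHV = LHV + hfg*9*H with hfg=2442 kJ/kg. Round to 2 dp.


HHV = LHV + hfg * 9 * H
Water addition = 2442 * 9 * 0.149 = 3274.722 kJ/kg
HHV = 45424 + 3274.722 = 48698.72 kJ/kg


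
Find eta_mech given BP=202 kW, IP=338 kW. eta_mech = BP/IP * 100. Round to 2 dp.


eta_mech = (BP / IP) * 100
Ratio = 202 / 338 = 0.5976
eta_mech = 0.5976 * 100 = 59.76%


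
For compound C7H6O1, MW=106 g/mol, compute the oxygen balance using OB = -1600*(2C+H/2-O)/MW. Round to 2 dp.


OB = -1600 * (2C + H/2 - O) / MW
Inner = 2*7 + 6/2 - 1 = 16.00
OB = -1600 * 16.00 / 106 = -241.51%


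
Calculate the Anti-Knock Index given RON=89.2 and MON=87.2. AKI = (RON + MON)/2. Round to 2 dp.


AKI = (RON + MON) / 2
AKI = (89.2 + 87.2) / 2
AKI = 176.4 / 2 = 88.20


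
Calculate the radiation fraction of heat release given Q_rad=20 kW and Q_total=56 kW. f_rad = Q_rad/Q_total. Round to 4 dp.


f_rad = Q_rad / Q_total
f_rad = 20 / 56 = 0.3571


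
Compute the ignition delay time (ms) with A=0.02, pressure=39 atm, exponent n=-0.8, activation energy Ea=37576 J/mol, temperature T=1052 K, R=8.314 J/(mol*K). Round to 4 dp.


tau = A * P^n * exp(Ea/(R*T))
P^n = 39^(-0.8) = 0.05335171
Ea/(R*T) = 37576/(8.314*1052) = 4.296203
exp(Ea/(R*T)) = 73.420481
tau = 0.02 * 0.05335171 * 73.420481 = 0.0783 ms


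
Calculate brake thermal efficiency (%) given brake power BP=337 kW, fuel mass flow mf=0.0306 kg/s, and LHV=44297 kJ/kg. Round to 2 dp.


eta_BTE = (BP / (mf * LHV)) * 100
Denominator = 0.0306 * 44297 = 1355.4882 kW
eta_BTE = (337 / 1355.4882) * 100 = 24.86%


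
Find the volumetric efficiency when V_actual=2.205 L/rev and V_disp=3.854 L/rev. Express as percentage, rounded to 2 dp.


eta_v = (V_actual / V_disp) * 100
Ratio = 2.205 / 3.854 = 0.5721
eta_v = 0.5721 * 100 = 57.21%


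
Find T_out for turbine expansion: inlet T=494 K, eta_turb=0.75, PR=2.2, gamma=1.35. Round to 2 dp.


T_out = T_in * (1 - eta * (1 - PR^(-(gamma-1)/gamma)))
Exponent = -(1.35-1)/1.35 = -0.25925926
PR^exp = 2.2^(-0.25925926) = 0.81512413
Factor = 1 - 0.75*(1 - 0.81512413) = 0.86134310
T_out = 494 * 0.86134310 = 425.50 K


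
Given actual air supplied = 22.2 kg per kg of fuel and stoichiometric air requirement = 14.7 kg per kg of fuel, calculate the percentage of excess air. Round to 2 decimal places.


Excess air = actual - stoichiometric = 22.2 - 14.7 = 7.50 kg/kg fuel
Excess air % = (excess / stoich) * 100 = (7.50 / 14.7) * 100 = 51.02%


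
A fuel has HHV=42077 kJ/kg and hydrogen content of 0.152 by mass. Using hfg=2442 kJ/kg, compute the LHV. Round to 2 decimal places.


LHV = HHV - hfg * 9 * H
Water correction = 2442 * 9 * 0.152 = 3340.656 kJ/kg
LHV = 42077 - 3340.656 = 38736.34 kJ/kg


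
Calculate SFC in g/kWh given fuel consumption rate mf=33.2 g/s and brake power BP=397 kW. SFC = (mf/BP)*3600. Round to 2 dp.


SFC = (mf / BP) * 3600
Rate = 33.2 / 397 = 0.083627 g/(s*kW)
SFC = 0.083627 * 3600 = 301.06 g/kWh


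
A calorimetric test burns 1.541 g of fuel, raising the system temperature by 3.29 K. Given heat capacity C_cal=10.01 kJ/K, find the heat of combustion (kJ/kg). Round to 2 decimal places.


Hc = C_cal * delta_T / m_fuel
Q_released = 10.01 * 3.29 = 32.9329 kJ
m_fuel = 1.541 g = 1.541/1000 kg = 0.001541 kg
Hc = 32.9329 / 0.001541 = 21371.12 kJ/kg


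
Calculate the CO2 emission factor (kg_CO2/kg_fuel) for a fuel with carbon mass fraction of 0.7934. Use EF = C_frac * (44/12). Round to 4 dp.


EF = C_frac * (M_CO2 / M_C)
EF = 0.7934 * (44/12)
EF = 0.7934 * 3.666667 = 2.9091 kg_CO2/kg_fuel


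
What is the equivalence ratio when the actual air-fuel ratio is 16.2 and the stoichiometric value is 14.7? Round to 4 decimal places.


phi = AFR_stoich / AFR_actual
phi = 14.7 / 16.2 = 0.9074


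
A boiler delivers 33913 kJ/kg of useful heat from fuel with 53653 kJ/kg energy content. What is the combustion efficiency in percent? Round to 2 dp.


Efficiency = (Q_useful / Q_fuel) * 100
Efficiency = (33913 / 53653) * 100
Efficiency = 0.6321 * 100 = 63.21%


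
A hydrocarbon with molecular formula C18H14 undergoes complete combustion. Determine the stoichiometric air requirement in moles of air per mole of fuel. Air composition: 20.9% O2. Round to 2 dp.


Balanced combustion: C18H14 + 21.5 O2 -> 18 CO2 + 7 H2O
O2 needed = C + H/4 = 18 + 14/4 = 21.50 moles
Air moles = O2 / 0.209 = 21.50 / 0.209 = 102.87 moles air


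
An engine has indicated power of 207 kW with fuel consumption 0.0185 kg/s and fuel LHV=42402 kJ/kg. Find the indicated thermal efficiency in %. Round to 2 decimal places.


eta_ith = (IP / (mf * LHV)) * 100
Denominator = 0.0185 * 42402 = 784.4370 kW
eta_ith = (207 / 784.4370) * 100 = 26.39%


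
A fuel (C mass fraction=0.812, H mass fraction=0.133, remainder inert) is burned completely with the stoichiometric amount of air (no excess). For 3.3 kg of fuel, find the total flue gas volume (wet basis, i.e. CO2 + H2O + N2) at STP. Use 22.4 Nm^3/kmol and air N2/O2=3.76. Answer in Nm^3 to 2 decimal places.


Per kg fuel: CO2 = (C/12 kmol)*22.4 = (0.812/12)*22.4 = 1.51573 Nm^3
Per kg fuel: H2O = (H/2 kmol)*22.4 = (0.133/2)*22.4 = 1.48960 Nm^3
O2 needed per kg fuel = C/12 + H/4 = 0.812/12 + 0.133/4 = 0.10091667 kmol
Per kg fuel: N2 = O2*3.76*22.4 = 0.10091667*3.76*22.4 = 8.49961 Nm^3
Total per kg = 1.51573 + 1.48960 + 8.49961 = 11.50494 Nm^3
Total = 11.50494 * 3.3 = 37.97 Nm^3


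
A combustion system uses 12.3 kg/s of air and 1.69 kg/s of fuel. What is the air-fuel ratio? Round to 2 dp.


AFR = m_air / m_fuel
AFR = 12.3 / 1.69 = 7.28


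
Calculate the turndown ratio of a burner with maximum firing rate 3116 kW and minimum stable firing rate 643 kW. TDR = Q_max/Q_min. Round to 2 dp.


TDR = Q_max / Q_min
TDR = 3116 / 643 = 4.85


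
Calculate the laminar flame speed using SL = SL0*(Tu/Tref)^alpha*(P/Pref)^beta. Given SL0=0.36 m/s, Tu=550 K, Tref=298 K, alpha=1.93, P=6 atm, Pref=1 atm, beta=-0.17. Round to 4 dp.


SL = SL0 * (Tu/Tref)^alpha * (P/Pref)^beta
T ratio = 550/298 = 1.84563758
(T ratio)^alpha = 1.84563758^1.93 = 3.263342
(P/Pref)^beta = 6^(-0.17) = 0.737419
SL = 0.36 * 3.263342 * 0.737419 = 0.8663 m/s


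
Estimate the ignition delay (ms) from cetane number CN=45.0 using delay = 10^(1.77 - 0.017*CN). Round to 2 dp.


delay = 10^(1.77 - 0.017*CN)
Exponent = 1.77 - 0.017*45.0 = 1.0050
delay = 10^1.0050 = 10.12 ms


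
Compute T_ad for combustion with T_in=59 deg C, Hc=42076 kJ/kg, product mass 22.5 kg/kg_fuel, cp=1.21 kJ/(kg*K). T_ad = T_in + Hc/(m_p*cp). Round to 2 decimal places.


T_ad = T_in + Hc / (m_p * cp)
Denominator = 22.5 * 1.21 = 27.2250
Temperature rise = 42076 / 27.2250 = 1545.49 K
T_ad = 59 + 1545.49 = 1604.49 deg C


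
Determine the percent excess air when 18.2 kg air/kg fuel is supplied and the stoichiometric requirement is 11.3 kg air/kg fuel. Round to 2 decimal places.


Excess air = actual - stoichiometric = 18.2 - 11.3 = 6.90 kg/kg fuel
Excess air % = (excess / stoich) * 100 = (6.90 / 11.3) * 100 = 61.06%


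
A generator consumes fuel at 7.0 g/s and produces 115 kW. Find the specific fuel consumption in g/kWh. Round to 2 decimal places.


SFC = (mf / BP) * 3600
Rate = 7.0 / 115 = 0.060870 g/(s*kW)
SFC = 0.060870 * 3600 = 219.13 g/kWh


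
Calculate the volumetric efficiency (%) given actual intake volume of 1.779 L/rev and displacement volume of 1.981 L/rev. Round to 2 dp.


eta_v = (V_actual / V_disp) * 100
Ratio = 1.779 / 1.981 = 0.8980
eta_v = 0.8980 * 100 = 89.80%


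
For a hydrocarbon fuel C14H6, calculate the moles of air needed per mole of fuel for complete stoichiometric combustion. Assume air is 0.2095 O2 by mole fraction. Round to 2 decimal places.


Balanced combustion: C14H6 + 15.5 O2 -> 14 CO2 + 3 H2O
O2 needed = C + H/4 = 14 + 6/4 = 15.50 moles
Air moles = O2 / 0.2095 = 15.50 / 0.2095 = 73.99 moles air


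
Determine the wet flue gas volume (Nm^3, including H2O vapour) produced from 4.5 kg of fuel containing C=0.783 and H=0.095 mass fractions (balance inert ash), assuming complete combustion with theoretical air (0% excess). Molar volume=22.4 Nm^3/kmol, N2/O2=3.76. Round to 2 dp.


Per kg fuel: CO2 = (C/12 kmol)*22.4 = (0.783/12)*22.4 = 1.46160 Nm^3
Per kg fuel: H2O = (H/2 kmol)*22.4 = (0.095/2)*22.4 = 1.06400 Nm^3
O2 needed per kg fuel = C/12 + H/4 = 0.783/12 + 0.095/4 = 0.08900000 kmol
Per kg fuel: N2 = O2*3.76*22.4 = 0.08900000*3.76*22.4 = 7.49594 Nm^3
Total per kg = 1.46160 + 1.06400 + 7.49594 = 10.02154 Nm^3
Total = 10.02154 * 4.5 = 45.10 Nm^3


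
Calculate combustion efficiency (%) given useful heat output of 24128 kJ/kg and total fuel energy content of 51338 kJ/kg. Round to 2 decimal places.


Efficiency = (Q_useful / Q_fuel) * 100
Efficiency = (24128 / 51338) * 100
Efficiency = 0.4700 * 100 = 47.00%


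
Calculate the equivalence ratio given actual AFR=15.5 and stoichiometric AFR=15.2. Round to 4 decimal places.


phi = AFR_stoich / AFR_actual
phi = 15.2 / 15.5 = 0.9806


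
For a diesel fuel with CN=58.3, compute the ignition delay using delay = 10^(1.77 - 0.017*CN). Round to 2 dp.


delay = 10^(1.77 - 0.017*CN)
Exponent = 1.77 - 0.017*58.3 = 0.7789
delay = 10^0.7789 = 6.01 ms


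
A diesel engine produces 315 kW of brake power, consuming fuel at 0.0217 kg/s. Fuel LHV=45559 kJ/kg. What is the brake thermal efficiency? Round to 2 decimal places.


eta_BTE = (BP / (mf * LHV)) * 100
Denominator = 0.0217 * 45559 = 988.6303 kW
eta_BTE = (315 / 988.6303) * 100 = 31.86%


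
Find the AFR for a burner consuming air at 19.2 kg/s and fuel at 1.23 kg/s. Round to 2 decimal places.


AFR = m_air / m_fuel
AFR = 19.2 / 1.23 = 15.61


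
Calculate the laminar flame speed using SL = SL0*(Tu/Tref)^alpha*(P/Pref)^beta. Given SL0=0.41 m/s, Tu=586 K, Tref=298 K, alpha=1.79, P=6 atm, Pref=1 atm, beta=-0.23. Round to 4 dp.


SL = SL0 * (Tu/Tref)^alpha * (P/Pref)^beta
T ratio = 586/298 = 1.96644295
(T ratio)^alpha = 1.96644295^1.79 = 3.354978
(P/Pref)^beta = 6^(-0.23) = 0.662255
SL = 0.41 * 3.354978 * 0.662255 = 0.9110 m/s


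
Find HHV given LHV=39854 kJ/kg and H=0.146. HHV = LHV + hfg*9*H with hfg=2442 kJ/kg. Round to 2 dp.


HHV = LHV + hfg * 9 * H
Water addition = 2442 * 9 * 0.146 = 3208.788 kJ/kg
HHV = 39854 + 3208.788 = 43062.79 kJ/kg


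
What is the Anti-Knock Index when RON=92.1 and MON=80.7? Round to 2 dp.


AKI = (RON + MON) / 2
AKI = (92.1 + 80.7) / 2
AKI = 172.8 / 2 = 86.40


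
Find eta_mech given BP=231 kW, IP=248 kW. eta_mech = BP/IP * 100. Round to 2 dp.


eta_mech = (BP / IP) * 100
Ratio = 231 / 248 = 0.9315
eta_mech = 0.9315 * 100 = 93.15%


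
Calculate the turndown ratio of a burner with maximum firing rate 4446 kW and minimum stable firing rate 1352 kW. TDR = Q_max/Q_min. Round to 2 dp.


TDR = Q_max / Q_min
TDR = 4446 / 1352 = 3.29


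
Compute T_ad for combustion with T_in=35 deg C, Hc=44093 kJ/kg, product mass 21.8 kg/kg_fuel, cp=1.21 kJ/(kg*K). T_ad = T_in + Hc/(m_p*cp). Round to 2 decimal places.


T_ad = T_in + Hc / (m_p * cp)
Denominator = 21.8 * 1.21 = 26.3780
Temperature rise = 44093 / 26.3780 = 1671.58 K
T_ad = 35 + 1671.58 = 1706.58 deg C


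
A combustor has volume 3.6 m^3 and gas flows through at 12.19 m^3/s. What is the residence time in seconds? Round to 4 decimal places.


tau = V / Q_flow
tau = 3.6 / 12.19 = 0.2953 s


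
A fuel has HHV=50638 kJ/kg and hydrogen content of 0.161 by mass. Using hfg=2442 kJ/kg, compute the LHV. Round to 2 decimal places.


LHV = HHV - hfg * 9 * H
Water correction = 2442 * 9 * 0.161 = 3538.458 kJ/kg
LHV = 50638 - 3538.458 = 47099.54 kJ/kg


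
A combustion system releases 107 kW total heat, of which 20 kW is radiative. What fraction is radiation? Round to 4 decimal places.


f_rad = Q_rad / Q_total
f_rad = 20 / 107 = 0.1869


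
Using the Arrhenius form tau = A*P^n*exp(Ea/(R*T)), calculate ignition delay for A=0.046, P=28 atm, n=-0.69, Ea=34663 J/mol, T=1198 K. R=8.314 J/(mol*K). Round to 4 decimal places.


tau = A * P^n * exp(Ea/(R*T))
P^n = 28^(-0.69) = 0.10033696
Ea/(R*T) = 34663/(8.314*1198) = 3.480161
exp(Ea/(R*T)) = 32.464942
tau = 0.046 * 0.10033696 * 32.464942 = 0.1498 ms


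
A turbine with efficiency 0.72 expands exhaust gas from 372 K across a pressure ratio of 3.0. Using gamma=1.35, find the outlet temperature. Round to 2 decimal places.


T_out = T_in * (1 - eta * (1 - PR^(-(gamma-1)/gamma)))
Exponent = -(1.35-1)/1.35 = -0.25925926
PR^exp = 3.0^(-0.25925926) = 0.75214556
Factor = 1 - 0.72*(1 - 0.75214556) = 0.82154480
T_out = 372 * 0.82154480 = 305.61 K


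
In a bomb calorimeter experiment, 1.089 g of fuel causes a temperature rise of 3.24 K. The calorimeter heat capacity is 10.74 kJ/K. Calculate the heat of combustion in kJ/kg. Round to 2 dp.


Hc = C_cal * delta_T / m_fuel
Q_released = 10.74 * 3.24 = 34.7976 kJ
m_fuel = 1.089 g = 1.089/1000 kg = 0.001089 kg
Hc = 34.7976 / 0.001089 = 31953.72 kJ/kg


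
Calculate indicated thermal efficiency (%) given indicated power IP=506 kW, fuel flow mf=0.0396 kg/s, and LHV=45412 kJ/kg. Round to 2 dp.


eta_ith = (IP / (mf * LHV)) * 100
Denominator = 0.0396 * 45412 = 1798.3152 kW
eta_ith = (506 / 1798.3152) * 100 = 28.14%


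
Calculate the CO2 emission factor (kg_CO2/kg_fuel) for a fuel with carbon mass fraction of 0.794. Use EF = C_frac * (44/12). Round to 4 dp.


EF = C_frac * (M_CO2 / M_C)
EF = 0.794 * (44/12)
EF = 0.794 * 3.666667 = 2.9113 kg_CO2/kg_fuel


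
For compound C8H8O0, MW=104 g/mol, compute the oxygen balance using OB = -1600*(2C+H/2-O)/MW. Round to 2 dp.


OB = -1600 * (2C + H/2 - O) / MW
Inner = 2*8 + 8/2 - 0 = 20.00
OB = -1600 * 20.00 / 104 = -307.69%


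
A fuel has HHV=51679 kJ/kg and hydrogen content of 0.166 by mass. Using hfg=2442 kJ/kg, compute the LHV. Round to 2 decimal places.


LHV = HHV - hfg * 9 * H
Water correction = 2442 * 9 * 0.166 = 3648.348 kJ/kg
LHV = 51679 - 3648.348 = 48030.65 kJ/kg


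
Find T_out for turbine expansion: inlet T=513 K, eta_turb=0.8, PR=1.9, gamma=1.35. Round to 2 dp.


T_out = T_in * (1 - eta * (1 - PR^(-(gamma-1)/gamma)))
Exponent = -(1.35-1)/1.35 = -0.25925926
PR^exp = 1.9^(-0.25925926) = 0.84670193
Factor = 1 - 0.8*(1 - 0.84670193) = 0.87736154
T_out = 513 * 0.87736154 = 450.09 K


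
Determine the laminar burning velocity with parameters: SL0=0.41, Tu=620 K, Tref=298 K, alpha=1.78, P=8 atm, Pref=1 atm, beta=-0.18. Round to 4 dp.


SL = SL0 * (Tu/Tref)^alpha * (P/Pref)^beta
T ratio = 620/298 = 2.08053691
(T ratio)^alpha = 2.08053691^1.78 = 3.684277
(P/Pref)^beta = 8^(-0.18) = 0.687771
SL = 0.41 * 3.684277 * 0.687771 = 1.0389 m/s


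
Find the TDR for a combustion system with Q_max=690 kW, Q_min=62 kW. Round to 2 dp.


TDR = Q_max / Q_min
TDR = 690 / 62 = 11.13


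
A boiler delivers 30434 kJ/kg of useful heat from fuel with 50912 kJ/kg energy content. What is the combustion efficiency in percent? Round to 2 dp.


Efficiency = (Q_useful / Q_fuel) * 100
Efficiency = (30434 / 50912) * 100
Efficiency = 0.5978 * 100 = 59.78%


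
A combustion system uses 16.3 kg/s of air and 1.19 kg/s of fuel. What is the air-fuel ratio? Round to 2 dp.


AFR = m_air / m_fuel
AFR = 16.3 / 1.19 = 13.70


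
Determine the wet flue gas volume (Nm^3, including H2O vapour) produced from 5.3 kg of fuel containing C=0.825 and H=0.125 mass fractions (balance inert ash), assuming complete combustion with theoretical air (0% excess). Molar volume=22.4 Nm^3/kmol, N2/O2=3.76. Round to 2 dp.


Per kg fuel: CO2 = (C/12 kmol)*22.4 = (0.825/12)*22.4 = 1.54000 Nm^3
Per kg fuel: H2O = (H/2 kmol)*22.4 = (0.125/2)*22.4 = 1.40000 Nm^3
O2 needed per kg fuel = C/12 + H/4 = 0.825/12 + 0.125/4 = 0.10000000 kmol
Per kg fuel: N2 = O2*3.76*22.4 = 0.10000000*3.76*22.4 = 8.42240 Nm^3
Total per kg = 1.54000 + 1.40000 + 8.42240 = 11.36240 Nm^3
Total = 11.36240 * 5.3 = 60.22 Nm^3


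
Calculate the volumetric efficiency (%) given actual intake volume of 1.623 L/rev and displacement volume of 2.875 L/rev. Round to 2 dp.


eta_v = (V_actual / V_disp) * 100
Ratio = 1.623 / 2.875 = 0.5645
eta_v = 0.5645 * 100 = 56.45%


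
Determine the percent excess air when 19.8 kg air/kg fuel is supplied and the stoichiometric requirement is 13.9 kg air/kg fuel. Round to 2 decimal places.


Excess air = actual - stoichiometric = 19.8 - 13.9 = 5.90 kg/kg fuel
Excess air % = (excess / stoich) * 100 = (5.90 / 13.9) * 100 = 42.45%


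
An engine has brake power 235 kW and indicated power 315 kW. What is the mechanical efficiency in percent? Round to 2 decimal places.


eta_mech = (BP / IP) * 100
Ratio = 235 / 315 = 0.7460
eta_mech = 0.7460 * 100 = 74.60%


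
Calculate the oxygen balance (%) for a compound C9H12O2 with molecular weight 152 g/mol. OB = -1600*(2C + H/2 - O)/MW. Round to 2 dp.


OB = -1600 * (2C + H/2 - O) / MW
Inner = 2*9 + 12/2 - 2 = 22.00
OB = -1600 * 22.00 / 152 = -231.58%


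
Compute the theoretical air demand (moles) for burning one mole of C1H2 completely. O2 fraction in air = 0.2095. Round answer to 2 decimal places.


Balanced combustion: C1H2 + 1.5 O2 -> 1 CO2 + 1 H2O
O2 needed = C + H/4 = 1 + 2/4 = 1.50 moles
Air moles = O2 / 0.2095 = 1.50 / 0.2095 = 7.16 moles air


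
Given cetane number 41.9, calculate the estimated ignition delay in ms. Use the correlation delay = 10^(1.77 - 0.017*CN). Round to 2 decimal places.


delay = 10^(1.77 - 0.017*CN)
Exponent = 1.77 - 0.017*41.9 = 1.0577
delay = 10^1.0577 = 11.42 ms


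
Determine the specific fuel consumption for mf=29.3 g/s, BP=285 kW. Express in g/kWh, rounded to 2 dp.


SFC = (mf / BP) * 3600
Rate = 29.3 / 285 = 0.102807 g/(s*kW)
SFC = 0.102807 * 3600 = 370.11 g/kWh


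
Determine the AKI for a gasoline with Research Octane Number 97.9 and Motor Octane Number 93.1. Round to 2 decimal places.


AKI = (RON + MON) / 2
AKI = (97.9 + 93.1) / 2
AKI = 191.0 / 2 = 95.50


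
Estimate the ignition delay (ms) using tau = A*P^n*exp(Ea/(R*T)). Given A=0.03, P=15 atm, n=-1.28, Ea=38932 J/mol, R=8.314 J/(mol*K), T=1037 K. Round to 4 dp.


tau = A * P^n * exp(Ea/(R*T))
P^n = 15^(-1.28) = 0.03123224
Ea/(R*T) = 38932/(8.314*1037) = 4.515626
exp(Ea/(R*T)) = 91.434761
tau = 0.03 * 0.03123224 * 91.434761 = 0.0857 ms


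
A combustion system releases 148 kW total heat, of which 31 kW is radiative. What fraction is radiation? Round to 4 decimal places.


f_rad = Q_rad / Q_total
f_rad = 31 / 148 = 0.2095


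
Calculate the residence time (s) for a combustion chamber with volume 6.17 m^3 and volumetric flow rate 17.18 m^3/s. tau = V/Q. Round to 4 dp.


tau = V / Q_flow
tau = 6.17 / 17.18 = 0.3591 s


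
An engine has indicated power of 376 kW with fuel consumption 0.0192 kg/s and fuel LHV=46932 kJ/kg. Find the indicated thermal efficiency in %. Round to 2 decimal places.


eta_ith = (IP / (mf * LHV)) * 100
Denominator = 0.0192 * 46932 = 901.0944 kW
eta_ith = (376 / 901.0944) * 100 = 41.73%


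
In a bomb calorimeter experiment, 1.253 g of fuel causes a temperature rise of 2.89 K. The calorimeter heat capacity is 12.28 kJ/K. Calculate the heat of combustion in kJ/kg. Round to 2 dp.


Hc = C_cal * delta_T / m_fuel
Q_released = 12.28 * 2.89 = 35.4892 kJ
m_fuel = 1.253 g = 1.253/1000 kg = 0.001253 kg
Hc = 35.4892 / 0.001253 = 28323.38 kJ/kg


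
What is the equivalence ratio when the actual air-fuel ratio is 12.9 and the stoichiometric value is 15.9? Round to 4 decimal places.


phi = AFR_stoich / AFR_actual
phi = 15.9 / 12.9 = 1.2326


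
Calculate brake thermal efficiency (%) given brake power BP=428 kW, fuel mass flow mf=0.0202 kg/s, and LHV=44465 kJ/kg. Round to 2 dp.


eta_BTE = (BP / (mf * LHV)) * 100
Denominator = 0.0202 * 44465 = 898.1930 kW
eta_BTE = (428 / 898.1930) * 100 = 47.65%


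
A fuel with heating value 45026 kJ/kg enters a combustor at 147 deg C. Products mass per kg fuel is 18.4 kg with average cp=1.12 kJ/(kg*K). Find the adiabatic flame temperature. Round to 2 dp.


T_ad = T_in + Hc / (m_p * cp)
Denominator = 18.4 * 1.12 = 20.6080
Temperature rise = 45026 / 20.6080 = 2184.88 K
T_ad = 147 + 2184.88 = 2331.88 deg C


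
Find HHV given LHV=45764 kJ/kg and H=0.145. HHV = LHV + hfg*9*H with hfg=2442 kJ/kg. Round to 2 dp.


HHV = LHV + hfg * 9 * H
Water addition = 2442 * 9 * 0.145 = 3186.810 kJ/kg
HHV = 45764 + 3186.810 = 48950.81 kJ/kg


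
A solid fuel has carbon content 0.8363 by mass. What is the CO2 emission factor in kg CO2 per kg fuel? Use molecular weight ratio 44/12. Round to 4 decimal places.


EF = C_frac * (M_CO2 / M_C)
EF = 0.8363 * (44/12)
EF = 0.8363 * 3.666667 = 3.0664 kg_CO2/kg_fuel


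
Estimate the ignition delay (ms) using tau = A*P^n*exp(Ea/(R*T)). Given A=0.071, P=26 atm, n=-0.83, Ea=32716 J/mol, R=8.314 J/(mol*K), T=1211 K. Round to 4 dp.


tau = A * P^n * exp(Ea/(R*T))
P^n = 26^(-0.83) = 0.06692249
Ea/(R*T) = 32716/(8.314*1211) = 3.249421
exp(Ea/(R*T)) = 25.775422
tau = 0.071 * 0.06692249 * 25.775422 = 0.1225 ms


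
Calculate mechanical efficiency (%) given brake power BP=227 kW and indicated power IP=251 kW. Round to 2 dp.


eta_mech = (BP / IP) * 100
Ratio = 227 / 251 = 0.9044
eta_mech = 0.9044 * 100 = 90.44%


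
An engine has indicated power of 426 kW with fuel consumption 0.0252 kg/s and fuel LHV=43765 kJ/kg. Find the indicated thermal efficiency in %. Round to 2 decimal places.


eta_ith = (IP / (mf * LHV)) * 100
Denominator = 0.0252 * 43765 = 1102.8780 kW
eta_ith = (426 / 1102.8780) * 100 = 38.63%


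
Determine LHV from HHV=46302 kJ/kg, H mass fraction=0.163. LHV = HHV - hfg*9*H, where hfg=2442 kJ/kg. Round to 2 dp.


LHV = HHV - hfg * 9 * H
Water correction = 2442 * 9 * 0.163 = 3582.414 kJ/kg
LHV = 46302 - 3582.414 = 42719.59 kJ/kg


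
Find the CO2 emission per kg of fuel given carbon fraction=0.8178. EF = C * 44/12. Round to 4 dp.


EF = C_frac * (M_CO2 / M_C)
EF = 0.8178 * (44/12)
EF = 0.8178 * 3.666667 = 2.9986 kg_CO2/kg_fuel


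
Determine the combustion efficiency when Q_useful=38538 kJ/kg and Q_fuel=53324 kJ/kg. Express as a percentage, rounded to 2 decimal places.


Efficiency = (Q_useful / Q_fuel) * 100
Efficiency = (38538 / 53324) * 100
Efficiency = 0.7227 * 100 = 72.27%


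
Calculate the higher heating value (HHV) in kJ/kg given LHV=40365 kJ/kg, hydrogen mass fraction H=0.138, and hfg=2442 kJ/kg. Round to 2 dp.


HHV = LHV + hfg * 9 * H
Water addition = 2442 * 9 * 0.138 = 3032.964 kJ/kg
HHV = 40365 + 3032.964 = 43397.96 kJ/kg


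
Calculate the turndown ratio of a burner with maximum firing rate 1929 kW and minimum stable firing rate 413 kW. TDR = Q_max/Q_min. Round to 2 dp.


TDR = Q_max / Q_min
TDR = 1929 / 413 = 4.67


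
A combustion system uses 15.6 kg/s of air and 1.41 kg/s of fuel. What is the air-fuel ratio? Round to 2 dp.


AFR = m_air / m_fuel
AFR = 15.6 / 1.41 = 11.06


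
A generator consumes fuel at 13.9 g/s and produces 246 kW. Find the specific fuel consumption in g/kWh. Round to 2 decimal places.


SFC = (mf / BP) * 3600
Rate = 13.9 / 246 = 0.056504 g/(s*kW)
SFC = 0.056504 * 3600 = 203.41 g/kWh


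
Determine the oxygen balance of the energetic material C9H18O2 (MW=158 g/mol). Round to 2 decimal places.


OB = -1600 * (2C + H/2 - O) / MW
Inner = 2*9 + 18/2 - 2 = 25.00
OB = -1600 * 25.00 / 158 = -253.16%


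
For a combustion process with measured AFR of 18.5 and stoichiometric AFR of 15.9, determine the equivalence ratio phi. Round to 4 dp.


phi = AFR_stoich / AFR_actual
phi = 15.9 / 18.5 = 0.8595


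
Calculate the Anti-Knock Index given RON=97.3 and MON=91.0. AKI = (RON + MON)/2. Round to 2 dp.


AKI = (RON + MON) / 2
AKI = (97.3 + 91.0) / 2
AKI = 188.3 / 2 = 94.15


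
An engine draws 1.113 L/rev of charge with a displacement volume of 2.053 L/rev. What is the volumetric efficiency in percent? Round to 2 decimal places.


eta_v = (V_actual / V_disp) * 100
Ratio = 1.113 / 2.053 = 0.5421
eta_v = 0.5421 * 100 = 54.21%


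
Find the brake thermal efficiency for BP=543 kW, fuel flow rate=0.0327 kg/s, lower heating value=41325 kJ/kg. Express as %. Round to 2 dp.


eta_BTE = (BP / (mf * LHV)) * 100
Denominator = 0.0327 * 41325 = 1351.3275 kW
eta_BTE = (543 / 1351.3275) * 100 = 40.18%


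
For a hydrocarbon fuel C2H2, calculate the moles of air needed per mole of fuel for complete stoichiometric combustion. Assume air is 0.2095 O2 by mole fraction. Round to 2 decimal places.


Balanced combustion: C2H2 + 2.5 O2 -> 2 CO2 + 1 H2O
O2 needed = C + H/4 = 2 + 2/4 = 2.50 moles
Air moles = O2 / 0.2095 = 2.50 / 0.2095 = 11.93 moles air


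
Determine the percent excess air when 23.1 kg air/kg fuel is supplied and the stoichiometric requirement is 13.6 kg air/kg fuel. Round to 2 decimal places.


Excess air = actual - stoichiometric = 23.1 - 13.6 = 9.50 kg/kg fuel
Excess air % = (excess / stoich) * 100 = (9.50 / 13.6) * 100 = 69.85%


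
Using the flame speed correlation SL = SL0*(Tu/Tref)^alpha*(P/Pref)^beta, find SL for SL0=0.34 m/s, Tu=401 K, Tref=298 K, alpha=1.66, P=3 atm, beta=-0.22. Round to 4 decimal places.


SL = SL0 * (Tu/Tref)^alpha * (P/Pref)^beta
T ratio = 401/298 = 1.34563758
(T ratio)^alpha = 1.34563758^1.66 = 1.636894
(P/Pref)^beta = 3^(-0.22) = 0.785296
SL = 0.34 * 1.636894 * 0.785296 = 0.4371 m/s


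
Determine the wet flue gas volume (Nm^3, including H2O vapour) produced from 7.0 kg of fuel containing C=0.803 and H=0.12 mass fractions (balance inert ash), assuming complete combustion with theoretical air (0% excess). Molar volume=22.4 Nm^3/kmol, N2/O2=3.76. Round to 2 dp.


Per kg fuel: CO2 = (C/12 kmol)*22.4 = (0.803/12)*22.4 = 1.49893 Nm^3
Per kg fuel: H2O = (H/2 kmol)*22.4 = (0.12/2)*22.4 = 1.34400 Nm^3
O2 needed per kg fuel = C/12 + H/4 = 0.803/12 + 0.12/4 = 0.09691667 kmol
Per kg fuel: N2 = O2*3.76*22.4 = 0.09691667*3.76*22.4 = 8.16271 Nm^3
Total per kg = 1.49893 + 1.34400 + 8.16271 = 11.00564 Nm^3
Total = 11.00564 * 7.0 = 77.04 Nm^3


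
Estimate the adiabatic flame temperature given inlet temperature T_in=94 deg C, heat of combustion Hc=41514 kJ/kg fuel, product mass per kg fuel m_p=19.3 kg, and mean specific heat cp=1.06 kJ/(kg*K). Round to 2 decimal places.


T_ad = T_in + Hc / (m_p * cp)
Denominator = 19.3 * 1.06 = 20.4580
Temperature rise = 41514 / 20.4580 = 2029.23 K
T_ad = 94 + 2029.23 = 2123.23 deg C


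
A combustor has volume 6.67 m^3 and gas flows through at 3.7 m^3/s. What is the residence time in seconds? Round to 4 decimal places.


tau = V / Q_flow
tau = 6.67 / 3.7 = 1.8027 s


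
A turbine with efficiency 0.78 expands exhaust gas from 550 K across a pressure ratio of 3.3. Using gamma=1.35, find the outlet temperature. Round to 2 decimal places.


T_out = T_in * (1 - eta * (1 - PR^(-(gamma-1)/gamma)))
Exponent = -(1.35-1)/1.35 = -0.25925926
PR^exp = 3.3^(-0.25925926) = 0.73378775
Factor = 1 - 0.78*(1 - 0.73378775) = 0.79235445
T_out = 550 * 0.79235445 = 435.79 K


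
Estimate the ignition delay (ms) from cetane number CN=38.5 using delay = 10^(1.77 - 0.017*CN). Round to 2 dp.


delay = 10^(1.77 - 0.017*CN)
Exponent = 1.77 - 0.017*38.5 = 1.1155
delay = 10^1.1155 = 13.05 ms


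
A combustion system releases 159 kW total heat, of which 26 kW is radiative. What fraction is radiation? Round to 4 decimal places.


f_rad = Q_rad / Q_total
f_rad = 26 / 159 = 0.1635


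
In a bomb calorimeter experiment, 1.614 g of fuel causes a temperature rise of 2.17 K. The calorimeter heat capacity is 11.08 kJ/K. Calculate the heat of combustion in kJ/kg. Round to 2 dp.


Hc = C_cal * delta_T / m_fuel
Q_released = 11.08 * 2.17 = 24.0436 kJ
m_fuel = 1.614 g = 1.614/1000 kg = 0.001614 kg
Hc = 24.0436 / 0.001614 = 14896.90 kJ/kg


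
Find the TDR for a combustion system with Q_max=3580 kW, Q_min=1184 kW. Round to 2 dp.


TDR = Q_max / Q_min
TDR = 3580 / 1184 = 3.02


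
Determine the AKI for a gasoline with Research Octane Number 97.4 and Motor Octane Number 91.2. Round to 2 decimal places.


AKI = (RON + MON) / 2
AKI = (97.4 + 91.2) / 2
AKI = 188.6 / 2 = 94.30


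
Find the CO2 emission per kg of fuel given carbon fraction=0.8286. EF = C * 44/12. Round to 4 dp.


EF = C_frac * (M_CO2 / M_C)
EF = 0.8286 * (44/12)
EF = 0.8286 * 3.666667 = 3.0382 kg_CO2/kg_fuel


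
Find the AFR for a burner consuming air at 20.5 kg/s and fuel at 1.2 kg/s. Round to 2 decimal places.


AFR = m_air / m_fuel
AFR = 20.5 / 1.2 = 17.08


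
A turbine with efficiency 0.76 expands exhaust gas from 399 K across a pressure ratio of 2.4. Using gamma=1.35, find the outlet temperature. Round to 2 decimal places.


T_out = T_in * (1 - eta * (1 - PR^(-(gamma-1)/gamma)))
Exponent = -(1.35-1)/1.35 = -0.25925926
PR^exp = 2.4^(-0.25925926) = 0.79694200
Factor = 1 - 0.76*(1 - 0.79694200) = 0.84567592
T_out = 399 * 0.84567592 = 337.42 K


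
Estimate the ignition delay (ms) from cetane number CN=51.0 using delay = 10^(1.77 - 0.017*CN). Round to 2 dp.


delay = 10^(1.77 - 0.017*CN)
Exponent = 1.77 - 0.017*51.0 = 0.9030
delay = 10^0.9030 = 8.00 ms


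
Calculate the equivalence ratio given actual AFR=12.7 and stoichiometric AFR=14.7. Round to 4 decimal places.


phi = AFR_stoich / AFR_actual
phi = 14.7 / 12.7 = 1.1575


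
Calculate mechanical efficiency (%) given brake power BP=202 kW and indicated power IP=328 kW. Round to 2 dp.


eta_mech = (BP / IP) * 100
Ratio = 202 / 328 = 0.6159
eta_mech = 0.6159 * 100 = 61.59%


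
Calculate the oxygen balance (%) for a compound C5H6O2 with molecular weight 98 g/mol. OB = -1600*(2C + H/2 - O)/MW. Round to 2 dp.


OB = -1600 * (2C + H/2 - O) / MW
Inner = 2*5 + 6/2 - 2 = 11.00
OB = -1600 * 11.00 / 98 = -179.59%


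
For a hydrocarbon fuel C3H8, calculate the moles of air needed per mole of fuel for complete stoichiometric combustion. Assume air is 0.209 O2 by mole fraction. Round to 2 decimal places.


Balanced combustion: C3H8 + 5 O2 -> 3 CO2 + 4 H2O
O2 needed = C + H/4 = 3 + 8/4 = 5.00 moles
Air moles = O2 / 0.209 = 5.00 / 0.209 = 23.92 moles air


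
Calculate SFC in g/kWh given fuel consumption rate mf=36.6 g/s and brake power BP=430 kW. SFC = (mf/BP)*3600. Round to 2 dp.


SFC = (mf / BP) * 3600
Rate = 36.6 / 430 = 0.085116 g/(s*kW)
SFC = 0.085116 * 3600 = 306.42 g/kWh


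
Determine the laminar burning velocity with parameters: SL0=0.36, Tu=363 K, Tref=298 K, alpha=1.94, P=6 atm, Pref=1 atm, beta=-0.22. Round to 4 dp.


SL = SL0 * (Tu/Tref)^alpha * (P/Pref)^beta
T ratio = 363/298 = 1.21812081
(T ratio)^alpha = 1.21812081^1.94 = 1.466356
(P/Pref)^beta = 6^(-0.22) = 0.674228
SL = 0.36 * 1.466356 * 0.674228 = 0.3559 m/s


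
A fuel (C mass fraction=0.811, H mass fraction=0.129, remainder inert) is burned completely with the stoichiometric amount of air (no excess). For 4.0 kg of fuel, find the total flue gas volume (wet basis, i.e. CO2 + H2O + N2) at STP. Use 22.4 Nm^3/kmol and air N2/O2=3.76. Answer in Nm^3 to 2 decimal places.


Per kg fuel: CO2 = (C/12 kmol)*22.4 = (0.811/12)*22.4 = 1.51387 Nm^3
Per kg fuel: H2O = (H/2 kmol)*22.4 = (0.129/2)*22.4 = 1.44480 Nm^3
O2 needed per kg fuel = C/12 + H/4 = 0.811/12 + 0.129/4 = 0.09983333 kmol
Per kg fuel: N2 = O2*3.76*22.4 = 0.09983333*3.76*22.4 = 8.40836 Nm^3
Total per kg = 1.51387 + 1.44480 + 8.40836 = 11.36703 Nm^3
Total = 11.36703 * 4.0 = 45.47 Nm^3


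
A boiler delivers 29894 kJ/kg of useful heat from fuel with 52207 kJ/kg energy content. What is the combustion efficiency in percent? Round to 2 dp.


Efficiency = (Q_useful / Q_fuel) * 100
Efficiency = (29894 / 52207) * 100
Efficiency = 0.5726 * 100 = 57.26%


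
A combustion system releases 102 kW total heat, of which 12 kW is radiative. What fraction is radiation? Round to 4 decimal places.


f_rad = Q_rad / Q_total
f_rad = 12 / 102 = 0.1176


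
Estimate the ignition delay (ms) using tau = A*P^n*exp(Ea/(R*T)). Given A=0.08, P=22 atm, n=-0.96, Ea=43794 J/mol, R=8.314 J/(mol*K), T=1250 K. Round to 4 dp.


tau = A * P^n * exp(Ea/(R*T))
P^n = 22^(-0.96) = 0.05143683
Ea/(R*T) = 43794/(8.314*1250) = 4.214000
exp(Ea/(R*T)) = 67.626538
tau = 0.08 * 0.05143683 * 67.626538 = 0.2783 ms


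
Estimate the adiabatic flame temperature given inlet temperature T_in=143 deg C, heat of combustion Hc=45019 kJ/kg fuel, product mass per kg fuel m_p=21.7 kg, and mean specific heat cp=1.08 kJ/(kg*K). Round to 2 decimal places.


T_ad = T_in + Hc / (m_p * cp)
Denominator = 21.7 * 1.08 = 23.4360
Temperature rise = 45019 / 23.4360 = 1920.93 K
T_ad = 143 + 1920.93 = 2063.93 deg C


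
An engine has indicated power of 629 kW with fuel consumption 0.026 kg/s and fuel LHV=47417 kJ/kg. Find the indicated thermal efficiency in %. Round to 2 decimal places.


eta_ith = (IP / (mf * LHV)) * 100
Denominator = 0.026 * 47417 = 1232.8420 kW
eta_ith = (629 / 1232.8420) * 100 = 51.02%


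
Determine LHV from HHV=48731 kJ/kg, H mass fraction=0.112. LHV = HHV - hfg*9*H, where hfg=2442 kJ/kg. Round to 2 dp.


LHV = HHV - hfg * 9 * H
Water correction = 2442 * 9 * 0.112 = 2461.536 kJ/kg
LHV = 48731 - 2461.536 = 46269.46 kJ/kg


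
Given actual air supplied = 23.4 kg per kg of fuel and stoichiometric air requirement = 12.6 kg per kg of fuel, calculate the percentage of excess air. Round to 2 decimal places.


Excess air = actual - stoichiometric = 23.4 - 12.6 = 10.80 kg/kg fuel
Excess air % = (excess / stoich) * 100 = (10.80 / 12.6) * 100 = 85.71%


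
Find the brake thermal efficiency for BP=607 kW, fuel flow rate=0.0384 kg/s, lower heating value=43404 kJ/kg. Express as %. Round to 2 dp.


eta_BTE = (BP / (mf * LHV)) * 100
Denominator = 0.0384 * 43404 = 1666.7136 kW
eta_BTE = (607 / 1666.7136) * 100 = 36.42%


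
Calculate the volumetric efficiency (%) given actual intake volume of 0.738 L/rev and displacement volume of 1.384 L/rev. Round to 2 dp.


eta_v = (V_actual / V_disp) * 100
Ratio = 0.738 / 1.384 = 0.5332
eta_v = 0.5332 * 100 = 53.32%


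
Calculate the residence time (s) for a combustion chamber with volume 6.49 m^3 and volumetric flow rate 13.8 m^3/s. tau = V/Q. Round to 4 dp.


tau = V / Q_flow
tau = 6.49 / 13.8 = 0.4703 s


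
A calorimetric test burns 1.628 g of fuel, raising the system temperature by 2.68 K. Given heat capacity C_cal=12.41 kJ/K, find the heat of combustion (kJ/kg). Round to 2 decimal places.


Hc = C_cal * delta_T / m_fuel
Q_released = 12.41 * 2.68 = 33.2588 kJ
m_fuel = 1.628 g = 1.628/1000 kg = 0.001628 kg
Hc = 33.2588 / 0.001628 = 20429.24 kJ/kg


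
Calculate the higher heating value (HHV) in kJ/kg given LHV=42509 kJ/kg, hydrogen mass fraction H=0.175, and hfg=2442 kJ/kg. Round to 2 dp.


HHV = LHV + hfg * 9 * H
Water addition = 2442 * 9 * 0.175 = 3846.150 kJ/kg
HHV = 42509 + 3846.150 = 46355.15 kJ/kg


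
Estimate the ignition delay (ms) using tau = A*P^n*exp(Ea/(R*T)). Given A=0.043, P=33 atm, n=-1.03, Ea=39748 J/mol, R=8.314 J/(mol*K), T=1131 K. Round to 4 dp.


tau = A * P^n * exp(Ea/(R*T))
P^n = 33^(-1.03) = 0.02728542
Ea/(R*T) = 39748/(8.314*1131) = 4.227101
exp(Ea/(R*T)) = 68.518330
tau = 0.043 * 0.02728542 * 68.518330 = 0.0804 ms


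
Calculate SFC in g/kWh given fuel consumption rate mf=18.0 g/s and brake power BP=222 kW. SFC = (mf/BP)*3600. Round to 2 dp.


SFC = (mf / BP) * 3600
Rate = 18.0 / 222 = 0.081081 g/(s*kW)
SFC = 0.081081 * 3600 = 291.89 g/kWh


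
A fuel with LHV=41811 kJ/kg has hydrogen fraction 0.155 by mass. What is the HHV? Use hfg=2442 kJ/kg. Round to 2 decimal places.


HHV = LHV + hfg * 9 * H
Water addition = 2442 * 9 * 0.155 = 3406.590 kJ/kg
HHV = 41811 + 3406.590 = 45217.59 kJ/kg


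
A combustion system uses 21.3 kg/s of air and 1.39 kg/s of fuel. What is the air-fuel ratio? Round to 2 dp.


AFR = m_air / m_fuel
AFR = 21.3 / 1.39 = 15.32


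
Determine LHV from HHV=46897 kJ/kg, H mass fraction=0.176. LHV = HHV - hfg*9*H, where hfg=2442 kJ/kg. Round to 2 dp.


LHV = HHV - hfg * 9 * H
Water correction = 2442 * 9 * 0.176 = 3868.128 kJ/kg
LHV = 46897 - 3868.128 = 43028.87 kJ/kg


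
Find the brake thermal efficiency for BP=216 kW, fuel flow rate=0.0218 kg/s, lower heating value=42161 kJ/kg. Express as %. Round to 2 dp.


eta_BTE = (BP / (mf * LHV)) * 100
Denominator = 0.0218 * 42161 = 919.1098 kW
eta_BTE = (216 / 919.1098) * 100 = 23.50%


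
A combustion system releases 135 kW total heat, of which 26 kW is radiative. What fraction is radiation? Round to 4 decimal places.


f_rad = Q_rad / Q_total
f_rad = 26 / 135 = 0.1926


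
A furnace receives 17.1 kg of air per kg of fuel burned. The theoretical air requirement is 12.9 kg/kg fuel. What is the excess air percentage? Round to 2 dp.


Excess air = actual - stoichiometric = 17.1 - 12.9 = 4.20 kg/kg fuel
Excess air % = (excess / stoich) * 100 = (4.20 / 12.9) * 100 = 32.56%


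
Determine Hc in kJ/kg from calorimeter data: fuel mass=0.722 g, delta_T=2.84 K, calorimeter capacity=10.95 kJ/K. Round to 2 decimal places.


Hc = C_cal * delta_T / m_fuel
Q_released = 10.95 * 2.84 = 31.0980 kJ
m_fuel = 0.722 g = 0.722/1000 kg = 0.000722 kg
Hc = 31.0980 / 0.000722 = 43072.02 kJ/kg


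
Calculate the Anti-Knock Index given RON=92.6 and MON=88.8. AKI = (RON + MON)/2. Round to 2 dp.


AKI = (RON + MON) / 2
AKI = (92.6 + 88.8) / 2
AKI = 181.4 / 2 = 90.70


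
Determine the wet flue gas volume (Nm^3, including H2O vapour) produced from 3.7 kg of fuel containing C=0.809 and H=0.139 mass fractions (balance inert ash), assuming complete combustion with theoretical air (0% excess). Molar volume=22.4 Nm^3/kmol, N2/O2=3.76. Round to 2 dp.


Per kg fuel: CO2 = (C/12 kmol)*22.4 = (0.809/12)*22.4 = 1.51013 Nm^3
Per kg fuel: H2O = (H/2 kmol)*22.4 = (0.139/2)*22.4 = 1.55680 Nm^3
O2 needed per kg fuel = C/12 + H/4 = 0.809/12 + 0.139/4 = 0.10216667 kmol
Per kg fuel: N2 = O2*3.76*22.4 = 0.10216667*3.76*22.4 = 8.60489 Nm^3
Total per kg = 1.51013 + 1.55680 + 8.60489 = 11.67182 Nm^3
Total = 11.67182 * 3.7 = 43.19 Nm^3


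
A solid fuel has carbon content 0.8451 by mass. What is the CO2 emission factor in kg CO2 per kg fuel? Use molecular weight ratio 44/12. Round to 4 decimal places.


EF = C_frac * (M_CO2 / M_C)
EF = 0.8451 * (44/12)
EF = 0.8451 * 3.666667 = 3.0987 kg_CO2/kg_fuel


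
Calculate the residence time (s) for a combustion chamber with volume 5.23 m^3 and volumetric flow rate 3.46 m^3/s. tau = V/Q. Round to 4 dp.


tau = V / Q_flow
tau = 5.23 / 3.46 = 1.5116 s
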